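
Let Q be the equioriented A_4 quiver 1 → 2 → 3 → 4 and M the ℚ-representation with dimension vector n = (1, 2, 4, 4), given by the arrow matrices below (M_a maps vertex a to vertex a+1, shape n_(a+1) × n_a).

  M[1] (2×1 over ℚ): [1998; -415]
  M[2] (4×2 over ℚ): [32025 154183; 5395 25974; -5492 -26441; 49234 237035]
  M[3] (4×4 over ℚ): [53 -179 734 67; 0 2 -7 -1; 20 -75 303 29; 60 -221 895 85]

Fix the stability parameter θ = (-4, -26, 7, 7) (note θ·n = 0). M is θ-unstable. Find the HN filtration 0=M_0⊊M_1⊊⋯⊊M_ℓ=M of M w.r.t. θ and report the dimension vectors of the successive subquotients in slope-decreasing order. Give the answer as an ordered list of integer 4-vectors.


Interval decomposition of M: I[1,3], I[2,4], I[3,4]^2, I[4,4].
HN type (ℓ=3): μ^(1)=7; μ^(2)=-15; μ^(3)=-26

((0, 0, 4, 4); (1, 1, 0, 0); (0, 1, 0, 0))


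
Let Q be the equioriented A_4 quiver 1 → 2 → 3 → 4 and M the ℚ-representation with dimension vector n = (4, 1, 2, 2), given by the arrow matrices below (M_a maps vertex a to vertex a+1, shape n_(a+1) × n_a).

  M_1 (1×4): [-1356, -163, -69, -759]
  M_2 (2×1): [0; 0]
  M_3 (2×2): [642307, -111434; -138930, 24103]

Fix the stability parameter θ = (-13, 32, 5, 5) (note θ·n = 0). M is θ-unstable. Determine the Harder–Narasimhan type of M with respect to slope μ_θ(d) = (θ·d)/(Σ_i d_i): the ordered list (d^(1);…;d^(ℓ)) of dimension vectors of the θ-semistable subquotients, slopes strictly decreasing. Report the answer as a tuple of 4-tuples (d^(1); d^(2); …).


Barcode: M ≅ I[1,1]^3, I[1,2], I[3,4]^2. HN layers by μ_θ (3 steps, strictly decreasing):
  μ^(1)=32; μ^(2)=5; μ^(3)=-13

((0, 1, 0, 0); (0, 0, 2, 2); (4, 0, 0, 0))


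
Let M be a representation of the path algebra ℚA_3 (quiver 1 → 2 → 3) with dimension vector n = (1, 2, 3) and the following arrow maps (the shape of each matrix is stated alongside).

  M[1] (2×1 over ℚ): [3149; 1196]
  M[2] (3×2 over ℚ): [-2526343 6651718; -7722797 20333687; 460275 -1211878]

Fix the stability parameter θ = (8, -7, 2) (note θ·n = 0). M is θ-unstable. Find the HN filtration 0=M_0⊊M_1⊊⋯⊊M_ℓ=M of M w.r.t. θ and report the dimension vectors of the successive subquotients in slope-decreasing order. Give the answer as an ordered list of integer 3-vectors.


Barcode: M ≅ I[1,3], I[2,3], I[3,3]. HN layers by μ_θ (3 steps, strictly decreasing):
  μ^(1)=2; μ^(2)=1/2; μ^(3)=-7

((0, 0, 3); (1, 1, 0); (0, 1, 0))


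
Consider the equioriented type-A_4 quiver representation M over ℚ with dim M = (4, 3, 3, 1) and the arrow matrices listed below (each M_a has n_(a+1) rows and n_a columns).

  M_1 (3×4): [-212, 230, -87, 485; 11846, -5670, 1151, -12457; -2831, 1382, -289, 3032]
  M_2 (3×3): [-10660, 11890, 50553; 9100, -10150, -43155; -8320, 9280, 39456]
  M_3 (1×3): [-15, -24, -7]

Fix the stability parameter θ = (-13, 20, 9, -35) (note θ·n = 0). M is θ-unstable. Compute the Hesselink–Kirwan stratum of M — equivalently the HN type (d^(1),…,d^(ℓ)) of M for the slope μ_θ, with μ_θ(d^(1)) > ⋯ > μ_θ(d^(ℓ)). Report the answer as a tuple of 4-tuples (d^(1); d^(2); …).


Via rank(M_{q-1}∘⋯∘M_p): M ≅ I[1,1], I[1,2]^2, I[1,4], I[3,3]^2.
μ_θ-semistable layers: μ^(1)=20; μ^(2)=9; μ^(3)=-2; μ^(4)=-13

((0, 2, 0, 0); (0, 0, 2, 0); (0, 1, 1, 1); (4, 0, 0, 0))


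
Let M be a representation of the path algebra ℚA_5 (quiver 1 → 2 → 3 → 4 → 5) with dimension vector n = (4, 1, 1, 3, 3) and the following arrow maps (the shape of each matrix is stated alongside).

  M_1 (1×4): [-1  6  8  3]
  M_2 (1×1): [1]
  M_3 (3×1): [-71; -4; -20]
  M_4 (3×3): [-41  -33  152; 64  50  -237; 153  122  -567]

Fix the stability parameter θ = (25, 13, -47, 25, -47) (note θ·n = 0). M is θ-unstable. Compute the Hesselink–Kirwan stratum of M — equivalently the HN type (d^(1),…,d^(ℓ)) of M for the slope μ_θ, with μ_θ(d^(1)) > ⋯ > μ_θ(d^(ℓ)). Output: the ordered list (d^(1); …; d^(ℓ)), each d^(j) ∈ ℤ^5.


Barcode: M ≅ I[1,1]^3, I[1,5], I[4,5]^2. HN layers by μ_θ (3 steps, strictly decreasing):
  μ^(1)=25; μ^(2)=-31/5; μ^(3)=-11

((3, 0, 0, 0, 0); (1, 1, 1, 1, 1); (0, 0, 0, 2, 2))


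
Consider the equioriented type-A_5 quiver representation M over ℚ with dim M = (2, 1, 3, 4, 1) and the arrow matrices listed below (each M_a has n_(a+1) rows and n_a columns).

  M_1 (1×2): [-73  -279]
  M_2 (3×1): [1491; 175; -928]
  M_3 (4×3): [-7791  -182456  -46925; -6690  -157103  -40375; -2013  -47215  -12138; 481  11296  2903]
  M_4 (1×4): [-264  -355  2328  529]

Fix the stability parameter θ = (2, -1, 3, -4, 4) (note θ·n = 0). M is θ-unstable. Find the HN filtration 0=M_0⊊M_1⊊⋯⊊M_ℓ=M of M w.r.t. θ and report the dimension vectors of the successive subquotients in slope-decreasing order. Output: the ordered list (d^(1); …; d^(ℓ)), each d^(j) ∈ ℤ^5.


Via rank(M_{q-1}∘⋯∘M_p): M ≅ I[1,1], I[1,4], I[3,4], I[3,5], I[4,4].
μ_θ-semistable layers: μ^(1)=4; μ^(2)=2; μ^(3)=0; μ^(4)=-1/2; μ^(5)=-4

((0, 0, 0, 0, 1); (1, 0, 0, 0, 0); (1, 1, 1, 1, 0); (0, 0, 2, 2, 0); (0, 0, 0, 1, 0))


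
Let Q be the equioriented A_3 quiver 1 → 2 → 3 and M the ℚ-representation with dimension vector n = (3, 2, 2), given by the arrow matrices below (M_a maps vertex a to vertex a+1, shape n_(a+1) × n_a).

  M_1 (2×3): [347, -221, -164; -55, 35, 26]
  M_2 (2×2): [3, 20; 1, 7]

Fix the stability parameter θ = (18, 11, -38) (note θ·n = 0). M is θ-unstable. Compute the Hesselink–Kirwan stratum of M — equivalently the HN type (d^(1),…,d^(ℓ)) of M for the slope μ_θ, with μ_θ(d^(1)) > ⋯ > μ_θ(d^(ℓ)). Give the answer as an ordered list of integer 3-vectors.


Interval decomposition of M: I[1,1], I[1,3]^2.
HN type (ℓ=2): μ^(1)=18; μ^(2)=-3

((1, 0, 0); (2, 2, 2))


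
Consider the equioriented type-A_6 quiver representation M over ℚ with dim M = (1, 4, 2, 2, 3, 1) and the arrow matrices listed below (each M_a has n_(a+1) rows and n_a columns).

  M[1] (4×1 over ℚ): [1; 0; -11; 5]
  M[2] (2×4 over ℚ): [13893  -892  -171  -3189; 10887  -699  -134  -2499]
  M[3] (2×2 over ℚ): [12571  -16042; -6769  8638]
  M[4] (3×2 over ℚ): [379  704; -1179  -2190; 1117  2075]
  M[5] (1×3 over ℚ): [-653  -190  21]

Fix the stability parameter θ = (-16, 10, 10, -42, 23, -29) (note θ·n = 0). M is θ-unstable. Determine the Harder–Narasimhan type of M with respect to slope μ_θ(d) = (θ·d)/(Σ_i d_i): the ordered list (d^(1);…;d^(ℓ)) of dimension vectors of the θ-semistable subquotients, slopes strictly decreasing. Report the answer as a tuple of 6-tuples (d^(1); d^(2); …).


Barcode: M ≅ I[1,6], I[2,2]^2, I[2,3], I[4,5], I[5,5]. HN layers by μ_θ (6 steps, strictly decreasing):
  μ^(1)=23; μ^(2)=10; μ^(3)=-3; μ^(4)=-22/3; μ^(5)=-16; μ^(6)=-42

((0, 0, 0, 0, 2, 0); (0, 3, 1, 0, 0, 0); (0, 0, 0, 0, 1, 1); (0, 1, 1, 1, 0, 0); (1, 0, 0, 0, 0, 0); (0, 0, 0, 1, 0, 0))


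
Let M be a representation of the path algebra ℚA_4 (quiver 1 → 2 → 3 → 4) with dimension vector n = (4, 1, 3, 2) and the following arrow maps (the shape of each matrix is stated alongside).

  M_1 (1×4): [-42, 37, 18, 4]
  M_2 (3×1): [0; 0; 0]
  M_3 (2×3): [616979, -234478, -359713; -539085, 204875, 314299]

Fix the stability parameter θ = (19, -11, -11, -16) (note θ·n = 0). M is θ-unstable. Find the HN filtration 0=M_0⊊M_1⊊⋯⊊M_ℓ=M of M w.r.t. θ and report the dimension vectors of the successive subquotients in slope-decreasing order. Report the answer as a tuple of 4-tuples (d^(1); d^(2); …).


Interval decomposition of M: I[1,1]^3, I[1,2], I[3,3], I[3,4]^2.
HN type (ℓ=4): μ^(1)=19; μ^(2)=4; μ^(3)=-11; μ^(4)=-27/2

((3, 0, 0, 0); (1, 1, 0, 0); (0, 0, 1, 0); (0, 0, 2, 2))


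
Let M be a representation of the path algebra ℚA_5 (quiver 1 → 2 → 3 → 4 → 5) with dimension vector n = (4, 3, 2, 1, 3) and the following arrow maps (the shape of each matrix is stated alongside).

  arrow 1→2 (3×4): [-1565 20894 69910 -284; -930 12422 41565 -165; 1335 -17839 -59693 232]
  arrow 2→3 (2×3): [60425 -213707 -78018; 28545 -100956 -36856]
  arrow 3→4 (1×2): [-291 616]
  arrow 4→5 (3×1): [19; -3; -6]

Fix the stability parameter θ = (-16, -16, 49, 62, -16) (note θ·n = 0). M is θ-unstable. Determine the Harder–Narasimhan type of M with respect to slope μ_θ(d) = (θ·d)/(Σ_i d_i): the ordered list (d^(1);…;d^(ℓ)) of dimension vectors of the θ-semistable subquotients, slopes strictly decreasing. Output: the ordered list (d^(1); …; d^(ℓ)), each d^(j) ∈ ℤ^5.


Via rank(M_{q-1}∘⋯∘M_p): M ≅ I[1,1], I[1,2], I[1,3], I[1,5], I[5,5]^2.
μ_θ-semistable layers: μ^(1)=49; μ^(2)=95/3; μ^(3)=-16

((0, 0, 1, 0, 0); (0, 0, 1, 1, 1); (4, 3, 0, 0, 2))


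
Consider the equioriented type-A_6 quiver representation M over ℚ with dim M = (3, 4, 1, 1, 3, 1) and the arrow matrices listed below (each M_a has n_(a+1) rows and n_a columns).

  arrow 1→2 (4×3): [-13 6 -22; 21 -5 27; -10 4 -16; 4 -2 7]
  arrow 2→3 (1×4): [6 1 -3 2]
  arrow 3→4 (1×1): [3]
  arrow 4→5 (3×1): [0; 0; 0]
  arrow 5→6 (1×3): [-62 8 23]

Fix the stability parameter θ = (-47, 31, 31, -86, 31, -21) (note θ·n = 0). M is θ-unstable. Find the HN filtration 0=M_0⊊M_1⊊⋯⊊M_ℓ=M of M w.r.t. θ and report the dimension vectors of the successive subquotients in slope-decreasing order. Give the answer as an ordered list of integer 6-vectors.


Via rank(M_{q-1}∘⋯∘M_p): M ≅ I[1,2]^2, I[1,4], I[2,2], I[5,5]^2, I[5,6].
μ_θ-semistable layers: μ^(1)=31; μ^(2)=5; μ^(3)=-8; μ^(4)=-47

((0, 3, 0, 0, 2, 0); (0, 0, 0, 0, 1, 1); (0, 1, 1, 1, 0, 0); (3, 0, 0, 0, 0, 0))


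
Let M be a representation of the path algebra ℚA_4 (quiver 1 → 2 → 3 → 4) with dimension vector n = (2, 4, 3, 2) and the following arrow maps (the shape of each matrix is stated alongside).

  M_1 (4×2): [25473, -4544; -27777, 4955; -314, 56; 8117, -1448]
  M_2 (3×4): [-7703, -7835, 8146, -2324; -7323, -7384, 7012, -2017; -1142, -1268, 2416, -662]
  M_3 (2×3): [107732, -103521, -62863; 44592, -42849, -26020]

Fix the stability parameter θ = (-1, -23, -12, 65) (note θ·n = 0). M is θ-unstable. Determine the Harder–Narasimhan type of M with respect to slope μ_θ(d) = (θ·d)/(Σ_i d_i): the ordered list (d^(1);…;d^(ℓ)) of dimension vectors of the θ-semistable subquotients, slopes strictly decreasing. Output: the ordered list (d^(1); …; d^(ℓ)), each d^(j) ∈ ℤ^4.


Barcode: M ≅ I[1,2], I[1,3], I[2,2], I[2,4], I[3,4]. HN layers by μ_θ (3 steps, strictly decreasing):
  μ^(1)=65; μ^(2)=-12; μ^(3)=-23

((0, 0, 0, 2); (2, 2, 3, 0); (0, 2, 0, 0))


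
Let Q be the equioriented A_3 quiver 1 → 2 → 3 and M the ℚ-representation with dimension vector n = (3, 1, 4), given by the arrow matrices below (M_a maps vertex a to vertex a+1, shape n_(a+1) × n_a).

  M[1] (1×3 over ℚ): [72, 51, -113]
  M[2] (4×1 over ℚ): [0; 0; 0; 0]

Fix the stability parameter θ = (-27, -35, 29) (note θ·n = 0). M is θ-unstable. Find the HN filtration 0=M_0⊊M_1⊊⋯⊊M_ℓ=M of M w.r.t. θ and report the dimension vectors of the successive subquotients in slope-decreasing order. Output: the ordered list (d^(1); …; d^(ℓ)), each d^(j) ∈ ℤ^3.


Barcode: M ≅ I[1,1]^2, I[1,2], I[3,3]^4. HN layers by μ_θ (3 steps, strictly decreasing):
  μ^(1)=29; μ^(2)=-27; μ^(3)=-31

((0, 0, 4); (2, 0, 0); (1, 1, 0))


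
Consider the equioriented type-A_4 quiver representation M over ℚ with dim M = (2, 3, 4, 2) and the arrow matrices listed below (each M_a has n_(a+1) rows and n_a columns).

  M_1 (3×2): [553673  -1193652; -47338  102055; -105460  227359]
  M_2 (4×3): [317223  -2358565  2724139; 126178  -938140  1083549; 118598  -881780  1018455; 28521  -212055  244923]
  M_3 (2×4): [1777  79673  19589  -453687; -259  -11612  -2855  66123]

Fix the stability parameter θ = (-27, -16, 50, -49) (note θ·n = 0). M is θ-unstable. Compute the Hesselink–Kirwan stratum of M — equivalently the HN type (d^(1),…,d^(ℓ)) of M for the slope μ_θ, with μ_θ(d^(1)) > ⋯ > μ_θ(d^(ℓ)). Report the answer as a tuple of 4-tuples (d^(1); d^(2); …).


Via rank(M_{q-1}∘⋯∘M_p): M ≅ I[1,3], I[1,4], I[2,2], I[3,3], I[3,4].
μ_θ-semistable layers: μ^(1)=50; μ^(2)=1/2; μ^(3)=-16; μ^(4)=-27

((0, 0, 2, 0); (0, 0, 2, 2); (0, 3, 0, 0); (2, 0, 0, 0))


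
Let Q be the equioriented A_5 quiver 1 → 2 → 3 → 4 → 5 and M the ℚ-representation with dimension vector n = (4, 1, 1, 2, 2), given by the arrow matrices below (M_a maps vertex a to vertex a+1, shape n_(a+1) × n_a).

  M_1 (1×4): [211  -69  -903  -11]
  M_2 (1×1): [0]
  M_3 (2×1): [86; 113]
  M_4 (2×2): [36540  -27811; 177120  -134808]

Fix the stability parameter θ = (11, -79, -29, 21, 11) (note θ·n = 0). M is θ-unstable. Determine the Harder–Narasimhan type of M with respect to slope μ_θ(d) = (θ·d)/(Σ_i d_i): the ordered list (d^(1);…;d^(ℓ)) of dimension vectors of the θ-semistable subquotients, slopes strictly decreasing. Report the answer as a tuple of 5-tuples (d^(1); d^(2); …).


Interval decomposition of M: I[1,1]^3, I[1,2], I[3,5], I[4,4], I[5,5].
HN type (ℓ=5): μ^(1)=21; μ^(2)=16; μ^(3)=11; μ^(4)=-29; μ^(5)=-34

((0, 0, 0, 1, 0); (0, 0, 0, 1, 1); (3, 0, 0, 0, 1); (0, 0, 1, 0, 0); (1, 1, 0, 0, 0))


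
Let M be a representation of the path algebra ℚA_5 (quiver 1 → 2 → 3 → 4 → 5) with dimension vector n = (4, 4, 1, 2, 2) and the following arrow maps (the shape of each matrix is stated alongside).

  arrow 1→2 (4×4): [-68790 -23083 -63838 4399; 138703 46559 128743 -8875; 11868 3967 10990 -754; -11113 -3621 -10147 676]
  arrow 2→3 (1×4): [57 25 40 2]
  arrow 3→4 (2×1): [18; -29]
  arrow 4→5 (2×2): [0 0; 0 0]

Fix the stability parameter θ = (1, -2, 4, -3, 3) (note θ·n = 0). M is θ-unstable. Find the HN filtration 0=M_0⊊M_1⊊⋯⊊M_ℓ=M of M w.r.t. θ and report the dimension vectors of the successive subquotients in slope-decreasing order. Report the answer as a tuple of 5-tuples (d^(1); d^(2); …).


Via rank(M_{q-1}∘⋯∘M_p): M ≅ I[1,1], I[1,2]^2, I[1,4], I[2,2], I[4,4], I[5,5]^2.
μ_θ-semistable layers: μ^(1)=3; μ^(2)=1; μ^(3)=1/2; μ^(4)=-1/2; μ^(5)=-2; μ^(6)=-3

((0, 0, 0, 0, 2); (1, 0, 0, 0, 0); (0, 0, 1, 1, 0); (3, 3, 0, 0, 0); (0, 1, 0, 0, 0); (0, 0, 0, 1, 0))


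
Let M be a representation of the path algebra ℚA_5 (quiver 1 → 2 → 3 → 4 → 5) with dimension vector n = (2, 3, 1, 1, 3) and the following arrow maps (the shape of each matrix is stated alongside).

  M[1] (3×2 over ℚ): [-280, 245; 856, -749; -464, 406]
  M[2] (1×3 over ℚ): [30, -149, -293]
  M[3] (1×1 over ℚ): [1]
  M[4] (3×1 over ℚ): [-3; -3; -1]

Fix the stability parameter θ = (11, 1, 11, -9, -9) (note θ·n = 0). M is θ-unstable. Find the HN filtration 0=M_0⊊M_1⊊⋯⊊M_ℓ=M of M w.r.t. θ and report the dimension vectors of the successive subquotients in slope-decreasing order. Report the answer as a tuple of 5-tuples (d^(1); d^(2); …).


Barcode: M ≅ I[1,1], I[1,5], I[2,2]^2, I[5,5]^2. HN layers by μ_θ (3 steps, strictly decreasing):
  μ^(1)=11; μ^(2)=1; μ^(3)=-9

((1, 0, 0, 0, 0); (1, 3, 1, 1, 1); (0, 0, 0, 0, 2))


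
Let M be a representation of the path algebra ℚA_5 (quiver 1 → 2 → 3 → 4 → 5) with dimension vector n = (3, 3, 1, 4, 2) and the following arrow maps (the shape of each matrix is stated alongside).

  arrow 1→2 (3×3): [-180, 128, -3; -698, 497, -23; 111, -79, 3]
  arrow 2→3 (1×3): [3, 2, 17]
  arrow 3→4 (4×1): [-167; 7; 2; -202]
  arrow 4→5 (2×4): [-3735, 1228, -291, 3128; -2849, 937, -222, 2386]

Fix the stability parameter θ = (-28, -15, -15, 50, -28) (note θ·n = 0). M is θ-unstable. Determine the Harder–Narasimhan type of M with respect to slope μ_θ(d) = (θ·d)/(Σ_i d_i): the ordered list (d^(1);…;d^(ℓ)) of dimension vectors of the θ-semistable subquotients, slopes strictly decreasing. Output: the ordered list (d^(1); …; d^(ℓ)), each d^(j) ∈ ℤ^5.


Interval decomposition of M: I[1,2]^2, I[1,5], I[4,4]^2, I[4,5].
HN type (ℓ=4): μ^(1)=50; μ^(2)=11; μ^(3)=-15; μ^(4)=-28

((0, 0, 0, 2, 0); (0, 0, 0, 2, 2); (0, 3, 1, 0, 0); (3, 0, 0, 0, 0))


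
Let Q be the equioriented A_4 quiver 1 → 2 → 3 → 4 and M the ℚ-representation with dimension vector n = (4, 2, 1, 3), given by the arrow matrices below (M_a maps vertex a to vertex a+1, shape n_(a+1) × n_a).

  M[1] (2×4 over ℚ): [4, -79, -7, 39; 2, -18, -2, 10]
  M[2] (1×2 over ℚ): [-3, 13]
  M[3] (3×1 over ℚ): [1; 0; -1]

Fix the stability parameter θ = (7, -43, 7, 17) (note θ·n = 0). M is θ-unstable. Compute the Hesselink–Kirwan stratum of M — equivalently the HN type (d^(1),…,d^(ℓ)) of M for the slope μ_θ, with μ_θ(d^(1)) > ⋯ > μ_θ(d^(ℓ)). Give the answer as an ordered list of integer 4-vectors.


Barcode: M ≅ I[1,1]^2, I[1,2], I[1,4], I[4,4]^2. HN layers by μ_θ (3 steps, strictly decreasing):
  μ^(1)=17; μ^(2)=7; μ^(3)=-18

((0, 0, 0, 3); (2, 0, 1, 0); (2, 2, 0, 0))


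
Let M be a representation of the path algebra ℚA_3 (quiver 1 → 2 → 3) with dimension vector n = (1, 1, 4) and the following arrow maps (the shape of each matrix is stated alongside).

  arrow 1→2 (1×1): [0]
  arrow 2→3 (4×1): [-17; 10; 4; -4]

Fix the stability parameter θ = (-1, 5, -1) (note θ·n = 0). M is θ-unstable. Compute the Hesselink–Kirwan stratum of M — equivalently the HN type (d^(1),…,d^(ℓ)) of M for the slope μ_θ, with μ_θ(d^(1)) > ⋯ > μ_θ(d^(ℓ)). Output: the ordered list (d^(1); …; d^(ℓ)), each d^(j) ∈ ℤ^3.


Interval decomposition of M: I[1,1], I[2,3], I[3,3]^3.
HN type (ℓ=2): μ^(1)=2; μ^(2)=-1

((0, 1, 1); (1, 0, 3))


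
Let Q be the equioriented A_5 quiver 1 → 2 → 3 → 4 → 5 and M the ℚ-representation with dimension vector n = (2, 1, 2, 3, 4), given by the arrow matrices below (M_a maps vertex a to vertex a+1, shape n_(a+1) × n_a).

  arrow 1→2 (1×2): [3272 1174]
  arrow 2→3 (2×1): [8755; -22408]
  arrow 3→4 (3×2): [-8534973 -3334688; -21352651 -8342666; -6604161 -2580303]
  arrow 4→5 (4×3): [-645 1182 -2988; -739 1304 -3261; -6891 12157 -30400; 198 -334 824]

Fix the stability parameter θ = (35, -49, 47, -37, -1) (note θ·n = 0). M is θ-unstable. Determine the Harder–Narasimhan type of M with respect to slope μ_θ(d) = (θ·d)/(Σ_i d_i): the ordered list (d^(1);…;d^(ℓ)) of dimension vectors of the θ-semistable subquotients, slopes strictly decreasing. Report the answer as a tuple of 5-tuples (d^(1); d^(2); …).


Interval decomposition of M: I[1,1], I[1,5], I[3,5], I[4,5], I[5,5].
HN type (ℓ=5): μ^(1)=35; μ^(2)=3; μ^(3)=-1; μ^(4)=-7; μ^(5)=-37

((1, 0, 0, 0, 0); (0, 0, 2, 2, 2); (0, 0, 0, 0, 2); (1, 1, 0, 0, 0); (0, 0, 0, 1, 0))


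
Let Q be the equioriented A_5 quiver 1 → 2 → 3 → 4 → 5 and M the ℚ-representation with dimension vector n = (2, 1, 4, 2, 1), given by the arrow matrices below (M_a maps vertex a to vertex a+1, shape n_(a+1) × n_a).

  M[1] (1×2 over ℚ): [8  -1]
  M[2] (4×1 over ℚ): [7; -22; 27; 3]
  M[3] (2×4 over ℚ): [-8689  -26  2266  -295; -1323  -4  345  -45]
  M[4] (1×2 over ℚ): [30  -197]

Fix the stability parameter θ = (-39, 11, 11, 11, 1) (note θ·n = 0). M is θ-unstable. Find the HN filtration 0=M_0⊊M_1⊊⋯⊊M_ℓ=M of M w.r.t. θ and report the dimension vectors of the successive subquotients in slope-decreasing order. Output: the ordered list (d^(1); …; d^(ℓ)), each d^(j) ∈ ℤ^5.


Via rank(M_{q-1}∘⋯∘M_p): M ≅ I[1,1], I[1,5], I[3,3]^2, I[3,4].
μ_θ-semistable layers: μ^(1)=11; μ^(2)=17/2; μ^(3)=-39

((0, 0, 3, 1, 0); (0, 1, 1, 1, 1); (2, 0, 0, 0, 0))


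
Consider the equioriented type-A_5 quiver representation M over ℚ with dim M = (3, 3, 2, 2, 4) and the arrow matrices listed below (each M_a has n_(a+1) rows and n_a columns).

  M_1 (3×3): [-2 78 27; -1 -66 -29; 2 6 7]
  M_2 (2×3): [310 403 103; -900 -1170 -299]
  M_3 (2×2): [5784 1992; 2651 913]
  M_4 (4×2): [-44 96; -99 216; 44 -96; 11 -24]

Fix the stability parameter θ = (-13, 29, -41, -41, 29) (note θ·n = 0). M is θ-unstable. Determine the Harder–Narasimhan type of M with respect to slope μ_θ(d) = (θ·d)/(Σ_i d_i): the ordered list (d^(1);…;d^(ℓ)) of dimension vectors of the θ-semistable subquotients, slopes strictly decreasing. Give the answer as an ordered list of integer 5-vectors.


Interval decomposition of M: I[1,1], I[1,3], I[1,4], I[2,2], I[4,5], I[5,5]^3.
HN type (ℓ=5): μ^(1)=29; μ^(2)=-6; μ^(3)=-13; μ^(4)=-33/2; μ^(5)=-41

((0, 1, 0, 0, 4); (0, 1, 1, 0, 0); (2, 0, 0, 0, 0); (1, 1, 1, 1, 0); (0, 0, 0, 1, 0))


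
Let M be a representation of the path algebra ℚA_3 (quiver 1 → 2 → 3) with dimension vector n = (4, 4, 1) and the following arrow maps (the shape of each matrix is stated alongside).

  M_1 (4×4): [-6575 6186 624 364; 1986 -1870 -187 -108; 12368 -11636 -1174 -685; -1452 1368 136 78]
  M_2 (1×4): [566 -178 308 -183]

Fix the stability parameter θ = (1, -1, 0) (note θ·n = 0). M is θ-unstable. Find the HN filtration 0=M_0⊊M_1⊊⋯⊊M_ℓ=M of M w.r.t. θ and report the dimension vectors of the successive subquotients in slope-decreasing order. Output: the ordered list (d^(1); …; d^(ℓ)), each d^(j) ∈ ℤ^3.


Interval decomposition of M: I[1,1], I[1,2]^2, I[1,3], I[2,2].
HN type (ℓ=3): μ^(1)=1; μ^(2)=0; μ^(3)=-1

((1, 0, 0); (3, 3, 1); (0, 1, 0))


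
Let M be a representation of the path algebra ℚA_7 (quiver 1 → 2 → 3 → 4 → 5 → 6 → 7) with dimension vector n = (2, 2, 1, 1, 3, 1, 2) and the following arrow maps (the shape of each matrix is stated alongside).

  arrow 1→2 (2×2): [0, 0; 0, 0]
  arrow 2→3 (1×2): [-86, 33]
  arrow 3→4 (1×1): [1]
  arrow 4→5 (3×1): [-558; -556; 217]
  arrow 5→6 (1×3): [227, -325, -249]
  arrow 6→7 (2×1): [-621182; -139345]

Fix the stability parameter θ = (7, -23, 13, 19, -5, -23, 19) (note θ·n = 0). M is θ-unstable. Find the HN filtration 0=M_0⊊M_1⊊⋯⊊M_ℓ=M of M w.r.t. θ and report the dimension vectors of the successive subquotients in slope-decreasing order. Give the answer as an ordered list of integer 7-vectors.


Barcode: M ≅ I[1,1]^2, I[2,2], I[2,7], I[5,5]^2, I[7,7]. HN layers by μ_θ (5 steps, strictly decreasing):
  μ^(1)=19; μ^(2)=7; μ^(3)=1; μ^(4)=-5; μ^(5)=-23

((0, 0, 0, 0, 0, 0, 2); (2, 0, 0, 0, 0, 0, 0); (0, 0, 1, 1, 1, 1, 0); (0, 0, 0, 0, 2, 0, 0); (0, 2, 0, 0, 0, 0, 0))


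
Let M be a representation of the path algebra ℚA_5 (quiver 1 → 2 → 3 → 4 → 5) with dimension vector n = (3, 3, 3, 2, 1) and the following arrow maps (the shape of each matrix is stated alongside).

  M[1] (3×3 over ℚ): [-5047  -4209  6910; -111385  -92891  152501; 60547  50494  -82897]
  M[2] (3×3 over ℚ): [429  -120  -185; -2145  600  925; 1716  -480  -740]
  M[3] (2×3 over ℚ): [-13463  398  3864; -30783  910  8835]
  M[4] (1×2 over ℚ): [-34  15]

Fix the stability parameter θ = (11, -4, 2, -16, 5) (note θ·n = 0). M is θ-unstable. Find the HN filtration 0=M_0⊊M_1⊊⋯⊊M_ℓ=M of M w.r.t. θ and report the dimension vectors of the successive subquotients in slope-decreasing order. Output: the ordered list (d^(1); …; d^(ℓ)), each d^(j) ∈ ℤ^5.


Via rank(M_{q-1}∘⋯∘M_p): M ≅ I[1,2]^2, I[1,5], I[3,3], I[3,4].
μ_θ-semistable layers: μ^(1)=5; μ^(2)=7/2; μ^(3)=2; μ^(4)=-7/4; μ^(5)=-7

((0, 0, 0, 0, 1); (2, 2, 0, 0, 0); (0, 0, 1, 0, 0); (1, 1, 1, 1, 0); (0, 0, 1, 1, 0))


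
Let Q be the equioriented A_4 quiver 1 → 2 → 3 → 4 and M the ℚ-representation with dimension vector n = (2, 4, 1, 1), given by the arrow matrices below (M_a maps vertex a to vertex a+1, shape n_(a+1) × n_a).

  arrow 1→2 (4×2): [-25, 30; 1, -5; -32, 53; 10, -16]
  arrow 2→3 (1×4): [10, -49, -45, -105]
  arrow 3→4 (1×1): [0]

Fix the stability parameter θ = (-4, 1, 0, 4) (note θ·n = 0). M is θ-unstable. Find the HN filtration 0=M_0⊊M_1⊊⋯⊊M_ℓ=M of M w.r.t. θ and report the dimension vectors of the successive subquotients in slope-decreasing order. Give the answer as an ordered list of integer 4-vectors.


Interval decomposition of M: I[1,2], I[1,3], I[2,2]^2, I[4,4].
HN type (ℓ=4): μ^(1)=4; μ^(2)=1; μ^(3)=1/2; μ^(4)=-4

((0, 0, 0, 1); (0, 3, 0, 0); (0, 1, 1, 0); (2, 0, 0, 0))


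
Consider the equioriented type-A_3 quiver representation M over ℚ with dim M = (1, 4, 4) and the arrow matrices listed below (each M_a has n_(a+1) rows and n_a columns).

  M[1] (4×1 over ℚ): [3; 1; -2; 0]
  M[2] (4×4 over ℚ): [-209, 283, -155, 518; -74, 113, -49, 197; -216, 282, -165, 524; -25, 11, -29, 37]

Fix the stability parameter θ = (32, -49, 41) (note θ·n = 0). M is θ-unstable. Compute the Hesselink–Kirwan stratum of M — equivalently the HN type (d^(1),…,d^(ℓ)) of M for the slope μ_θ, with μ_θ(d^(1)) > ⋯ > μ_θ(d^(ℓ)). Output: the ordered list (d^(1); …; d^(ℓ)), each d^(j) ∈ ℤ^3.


Via rank(M_{q-1}∘⋯∘M_p): M ≅ I[1,3], I[2,3]^3.
μ_θ-semistable layers: μ^(1)=41; μ^(2)=-17/2; μ^(3)=-49

((0, 0, 4); (1, 1, 0); (0, 3, 0))


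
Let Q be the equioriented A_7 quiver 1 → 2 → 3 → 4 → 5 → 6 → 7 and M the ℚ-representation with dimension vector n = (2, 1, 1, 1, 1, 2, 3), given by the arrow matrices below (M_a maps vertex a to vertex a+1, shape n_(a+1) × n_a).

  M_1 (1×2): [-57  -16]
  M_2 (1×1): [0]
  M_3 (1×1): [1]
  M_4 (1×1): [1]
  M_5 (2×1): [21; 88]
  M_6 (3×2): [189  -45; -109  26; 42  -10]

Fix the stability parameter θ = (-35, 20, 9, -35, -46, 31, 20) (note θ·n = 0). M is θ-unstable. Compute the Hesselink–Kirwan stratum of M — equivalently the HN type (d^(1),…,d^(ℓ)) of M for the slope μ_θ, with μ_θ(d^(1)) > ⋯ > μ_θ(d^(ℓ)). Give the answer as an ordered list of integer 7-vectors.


Interval decomposition of M: I[1,1], I[1,2], I[3,7], I[6,7], I[7,7].
HN type (ℓ=4): μ^(1)=51/2; μ^(2)=20; μ^(3)=-24; μ^(4)=-35

((0, 0, 0, 0, 0, 2, 2); (0, 1, 0, 0, 0, 0, 1); (0, 0, 1, 1, 1, 0, 0); (2, 0, 0, 0, 0, 0, 0))


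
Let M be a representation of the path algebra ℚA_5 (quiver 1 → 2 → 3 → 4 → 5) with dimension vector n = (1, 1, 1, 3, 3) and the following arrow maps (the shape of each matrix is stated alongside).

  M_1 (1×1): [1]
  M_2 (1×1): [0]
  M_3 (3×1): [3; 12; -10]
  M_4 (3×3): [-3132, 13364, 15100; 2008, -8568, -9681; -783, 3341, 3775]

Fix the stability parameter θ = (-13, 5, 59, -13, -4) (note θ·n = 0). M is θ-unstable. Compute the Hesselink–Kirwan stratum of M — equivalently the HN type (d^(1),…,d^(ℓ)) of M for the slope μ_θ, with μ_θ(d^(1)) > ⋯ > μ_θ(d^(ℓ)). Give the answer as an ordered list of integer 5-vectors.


Barcode: M ≅ I[1,2], I[3,5], I[4,4], I[4,5], I[5,5]. HN layers by μ_θ (4 steps, strictly decreasing):
  μ^(1)=14; μ^(2)=5; μ^(3)=-4; μ^(4)=-13

((0, 0, 1, 1, 1); (0, 1, 0, 0, 0); (0, 0, 0, 0, 2); (1, 0, 0, 2, 0))


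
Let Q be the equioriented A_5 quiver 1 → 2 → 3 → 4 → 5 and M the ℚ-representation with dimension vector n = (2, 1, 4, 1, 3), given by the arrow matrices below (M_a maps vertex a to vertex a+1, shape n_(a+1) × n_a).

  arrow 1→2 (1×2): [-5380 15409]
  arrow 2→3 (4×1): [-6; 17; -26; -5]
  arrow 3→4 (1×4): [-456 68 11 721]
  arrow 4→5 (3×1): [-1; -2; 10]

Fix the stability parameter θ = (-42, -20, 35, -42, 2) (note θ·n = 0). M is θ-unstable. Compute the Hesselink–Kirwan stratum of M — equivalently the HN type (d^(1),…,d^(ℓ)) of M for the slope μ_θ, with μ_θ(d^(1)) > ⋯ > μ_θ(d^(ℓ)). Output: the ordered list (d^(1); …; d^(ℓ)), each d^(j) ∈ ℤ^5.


Interval decomposition of M: I[1,1], I[1,5], I[3,3]^3, I[5,5]^2.
HN type (ℓ=5): μ^(1)=35; μ^(2)=2; μ^(3)=-7/2; μ^(4)=-20; μ^(5)=-42

((0, 0, 3, 0, 0); (0, 0, 0, 0, 3); (0, 0, 1, 1, 0); (0, 1, 0, 0, 0); (2, 0, 0, 0, 0))


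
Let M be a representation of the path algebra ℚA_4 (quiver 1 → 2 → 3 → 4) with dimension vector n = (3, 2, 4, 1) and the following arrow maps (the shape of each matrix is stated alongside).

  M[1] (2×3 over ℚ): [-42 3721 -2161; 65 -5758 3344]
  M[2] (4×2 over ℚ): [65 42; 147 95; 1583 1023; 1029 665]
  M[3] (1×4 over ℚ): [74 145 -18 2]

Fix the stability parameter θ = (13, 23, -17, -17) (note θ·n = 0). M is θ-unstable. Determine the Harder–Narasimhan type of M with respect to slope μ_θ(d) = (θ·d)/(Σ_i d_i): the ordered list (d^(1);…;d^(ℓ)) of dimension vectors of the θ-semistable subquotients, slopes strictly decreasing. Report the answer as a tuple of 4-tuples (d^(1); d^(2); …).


Barcode: M ≅ I[1,1], I[1,3], I[1,4], I[3,3]^2. HN layers by μ_θ (4 steps, strictly decreasing):
  μ^(1)=13; μ^(2)=19/3; μ^(3)=1/2; μ^(4)=-17

((1, 0, 0, 0); (1, 1, 1, 0); (1, 1, 1, 1); (0, 0, 2, 0))


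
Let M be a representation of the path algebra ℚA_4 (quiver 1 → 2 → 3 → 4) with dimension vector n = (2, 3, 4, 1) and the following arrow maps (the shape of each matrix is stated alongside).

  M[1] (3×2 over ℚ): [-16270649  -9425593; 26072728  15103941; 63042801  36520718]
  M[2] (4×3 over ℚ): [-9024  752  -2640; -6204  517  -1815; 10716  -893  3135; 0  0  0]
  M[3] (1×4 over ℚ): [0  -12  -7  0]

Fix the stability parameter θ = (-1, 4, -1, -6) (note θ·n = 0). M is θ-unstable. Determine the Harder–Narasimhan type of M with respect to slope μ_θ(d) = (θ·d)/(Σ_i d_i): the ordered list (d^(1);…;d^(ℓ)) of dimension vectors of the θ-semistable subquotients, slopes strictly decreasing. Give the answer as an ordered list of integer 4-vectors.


Barcode: M ≅ I[1,2], I[1,4], I[2,2], I[3,3]^3. HN layers by μ_θ (2 steps, strictly decreasing):
  μ^(1)=4; μ^(2)=-1

((0, 2, 0, 0); (2, 1, 4, 1))


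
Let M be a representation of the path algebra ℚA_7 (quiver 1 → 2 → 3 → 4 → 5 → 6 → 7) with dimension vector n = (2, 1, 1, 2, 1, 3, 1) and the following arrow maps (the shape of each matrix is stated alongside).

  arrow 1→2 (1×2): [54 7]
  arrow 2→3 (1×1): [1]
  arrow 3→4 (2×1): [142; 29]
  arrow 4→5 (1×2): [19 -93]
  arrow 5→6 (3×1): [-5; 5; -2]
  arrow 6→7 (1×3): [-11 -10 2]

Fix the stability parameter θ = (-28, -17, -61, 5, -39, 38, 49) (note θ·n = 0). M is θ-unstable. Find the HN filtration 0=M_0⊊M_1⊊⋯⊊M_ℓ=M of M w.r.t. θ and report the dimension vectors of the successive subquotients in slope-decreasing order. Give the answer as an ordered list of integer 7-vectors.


Via rank(M_{q-1}∘⋯∘M_p): M ≅ I[1,1], I[1,7], I[4,4], I[6,6]^2.
μ_θ-semistable layers: μ^(1)=49; μ^(2)=38; μ^(3)=5; μ^(4)=-17; μ^(5)=-28; μ^(6)=-106/3

((0, 0, 0, 0, 0, 0, 1); (0, 0, 0, 0, 0, 3, 0); (0, 0, 0, 1, 0, 0, 0); (0, 0, 0, 1, 1, 0, 0); (1, 0, 0, 0, 0, 0, 0); (1, 1, 1, 0, 0, 0, 0))


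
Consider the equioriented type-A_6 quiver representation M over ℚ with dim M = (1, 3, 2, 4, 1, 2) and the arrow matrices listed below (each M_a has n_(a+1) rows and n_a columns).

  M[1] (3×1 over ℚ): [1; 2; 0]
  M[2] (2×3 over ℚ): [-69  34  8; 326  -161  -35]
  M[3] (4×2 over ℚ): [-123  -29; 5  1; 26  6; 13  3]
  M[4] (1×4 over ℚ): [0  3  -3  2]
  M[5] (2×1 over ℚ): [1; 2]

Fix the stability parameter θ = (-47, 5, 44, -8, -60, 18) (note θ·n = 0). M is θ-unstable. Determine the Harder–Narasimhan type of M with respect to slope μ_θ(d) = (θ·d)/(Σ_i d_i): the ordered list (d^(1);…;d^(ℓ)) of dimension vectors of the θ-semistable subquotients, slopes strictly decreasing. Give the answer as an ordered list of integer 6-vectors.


Interval decomposition of M: I[1,6], I[2,2], I[2,4], I[4,4]^2, I[6,6].
HN type (ℓ=5): μ^(1)=18; μ^(2)=5; μ^(3)=-19/4; μ^(4)=-8; μ^(5)=-47

((0, 0, 1, 1, 0, 2); (0, 2, 0, 0, 0, 0); (0, 1, 1, 1, 1, 0); (0, 0, 0, 2, 0, 0); (1, 0, 0, 0, 0, 0))


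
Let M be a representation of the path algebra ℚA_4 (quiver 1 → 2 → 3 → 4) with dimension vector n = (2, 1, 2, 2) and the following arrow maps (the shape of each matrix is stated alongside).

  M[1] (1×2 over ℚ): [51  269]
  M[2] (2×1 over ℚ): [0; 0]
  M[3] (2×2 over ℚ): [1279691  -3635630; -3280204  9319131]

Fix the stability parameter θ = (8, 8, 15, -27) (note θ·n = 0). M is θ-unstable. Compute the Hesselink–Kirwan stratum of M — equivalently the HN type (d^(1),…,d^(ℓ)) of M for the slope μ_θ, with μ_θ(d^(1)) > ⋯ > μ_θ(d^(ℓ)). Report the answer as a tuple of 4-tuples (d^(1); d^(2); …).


Barcode: M ≅ I[1,1], I[1,2], I[3,4]^2. HN layers by μ_θ (2 steps, strictly decreasing):
  μ^(1)=8; μ^(2)=-6

((2, 1, 0, 0); (0, 0, 2, 2))


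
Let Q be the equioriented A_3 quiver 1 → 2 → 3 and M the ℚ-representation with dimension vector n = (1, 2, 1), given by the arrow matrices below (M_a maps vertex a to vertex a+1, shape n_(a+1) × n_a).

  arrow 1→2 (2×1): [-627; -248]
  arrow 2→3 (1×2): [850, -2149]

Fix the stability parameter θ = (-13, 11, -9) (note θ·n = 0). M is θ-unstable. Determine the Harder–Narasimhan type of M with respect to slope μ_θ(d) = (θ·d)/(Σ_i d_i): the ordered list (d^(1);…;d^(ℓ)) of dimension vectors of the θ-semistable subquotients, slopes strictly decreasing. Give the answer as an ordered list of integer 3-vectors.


Interval decomposition of M: I[1,3], I[2,2].
HN type (ℓ=3): μ^(1)=11; μ^(2)=1; μ^(3)=-13

((0, 1, 0); (0, 1, 1); (1, 0, 0))


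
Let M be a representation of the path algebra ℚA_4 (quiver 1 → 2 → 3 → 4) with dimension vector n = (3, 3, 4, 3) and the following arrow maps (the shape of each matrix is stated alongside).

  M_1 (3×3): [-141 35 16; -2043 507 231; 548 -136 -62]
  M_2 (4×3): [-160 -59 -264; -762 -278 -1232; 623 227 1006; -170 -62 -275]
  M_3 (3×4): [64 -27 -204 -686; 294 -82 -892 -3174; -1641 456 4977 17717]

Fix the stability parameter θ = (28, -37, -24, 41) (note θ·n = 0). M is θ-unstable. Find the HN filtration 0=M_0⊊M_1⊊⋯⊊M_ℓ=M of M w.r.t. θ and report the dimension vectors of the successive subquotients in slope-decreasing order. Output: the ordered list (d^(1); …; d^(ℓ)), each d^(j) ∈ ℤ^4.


Barcode: M ≅ I[1,1], I[1,4]^2, I[2,4], I[3,3]. HN layers by μ_θ (5 steps, strictly decreasing):
  μ^(1)=41; μ^(2)=28; μ^(3)=-11; μ^(4)=-24; μ^(5)=-37

((0, 0, 0, 3); (1, 0, 0, 0); (2, 2, 2, 0); (0, 0, 2, 0); (0, 1, 0, 0))


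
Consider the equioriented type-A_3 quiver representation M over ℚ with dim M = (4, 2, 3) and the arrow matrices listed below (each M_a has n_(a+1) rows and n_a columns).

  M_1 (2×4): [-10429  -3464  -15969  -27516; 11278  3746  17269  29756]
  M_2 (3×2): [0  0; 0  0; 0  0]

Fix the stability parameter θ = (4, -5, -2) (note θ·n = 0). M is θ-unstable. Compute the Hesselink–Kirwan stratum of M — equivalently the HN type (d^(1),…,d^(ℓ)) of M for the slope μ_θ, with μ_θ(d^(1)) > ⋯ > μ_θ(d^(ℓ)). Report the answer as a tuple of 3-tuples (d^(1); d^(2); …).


Via rank(M_{q-1}∘⋯∘M_p): M ≅ I[1,1]^2, I[1,2]^2, I[3,3]^3.
μ_θ-semistable layers: μ^(1)=4; μ^(2)=-1/2; μ^(3)=-2

((2, 0, 0); (2, 2, 0); (0, 0, 3))


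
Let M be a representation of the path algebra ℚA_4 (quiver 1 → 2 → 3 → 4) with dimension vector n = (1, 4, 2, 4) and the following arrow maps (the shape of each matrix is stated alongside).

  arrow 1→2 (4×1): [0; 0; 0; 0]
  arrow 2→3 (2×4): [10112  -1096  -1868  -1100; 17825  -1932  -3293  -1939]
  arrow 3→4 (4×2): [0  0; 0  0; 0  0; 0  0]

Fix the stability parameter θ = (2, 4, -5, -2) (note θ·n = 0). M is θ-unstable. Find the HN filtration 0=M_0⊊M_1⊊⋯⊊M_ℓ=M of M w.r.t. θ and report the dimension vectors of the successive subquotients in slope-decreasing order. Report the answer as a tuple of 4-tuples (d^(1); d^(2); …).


Interval decomposition of M: I[1,1], I[2,2]^2, I[2,3]^2, I[4,4]^4.
HN type (ℓ=4): μ^(1)=4; μ^(2)=2; μ^(3)=-1/2; μ^(4)=-2

((0, 2, 0, 0); (1, 0, 0, 0); (0, 2, 2, 0); (0, 0, 0, 4))


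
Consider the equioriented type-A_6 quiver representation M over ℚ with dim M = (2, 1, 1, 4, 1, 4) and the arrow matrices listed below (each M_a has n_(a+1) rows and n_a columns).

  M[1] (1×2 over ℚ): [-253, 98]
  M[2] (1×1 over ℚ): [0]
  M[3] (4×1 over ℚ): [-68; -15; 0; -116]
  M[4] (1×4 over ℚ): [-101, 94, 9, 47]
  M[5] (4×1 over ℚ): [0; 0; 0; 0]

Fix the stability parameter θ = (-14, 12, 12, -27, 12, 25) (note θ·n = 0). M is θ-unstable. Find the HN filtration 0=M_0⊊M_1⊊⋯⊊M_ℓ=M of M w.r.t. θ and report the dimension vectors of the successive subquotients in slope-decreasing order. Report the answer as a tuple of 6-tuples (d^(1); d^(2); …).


Interval decomposition of M: I[1,1], I[1,2], I[3,5], I[4,4]^3, I[6,6]^4.
HN type (ℓ=5): μ^(1)=25; μ^(2)=12; μ^(3)=-15/2; μ^(4)=-14; μ^(5)=-27

((0, 0, 0, 0, 0, 4); (0, 1, 0, 0, 1, 0); (0, 0, 1, 1, 0, 0); (2, 0, 0, 0, 0, 0); (0, 0, 0, 3, 0, 0))


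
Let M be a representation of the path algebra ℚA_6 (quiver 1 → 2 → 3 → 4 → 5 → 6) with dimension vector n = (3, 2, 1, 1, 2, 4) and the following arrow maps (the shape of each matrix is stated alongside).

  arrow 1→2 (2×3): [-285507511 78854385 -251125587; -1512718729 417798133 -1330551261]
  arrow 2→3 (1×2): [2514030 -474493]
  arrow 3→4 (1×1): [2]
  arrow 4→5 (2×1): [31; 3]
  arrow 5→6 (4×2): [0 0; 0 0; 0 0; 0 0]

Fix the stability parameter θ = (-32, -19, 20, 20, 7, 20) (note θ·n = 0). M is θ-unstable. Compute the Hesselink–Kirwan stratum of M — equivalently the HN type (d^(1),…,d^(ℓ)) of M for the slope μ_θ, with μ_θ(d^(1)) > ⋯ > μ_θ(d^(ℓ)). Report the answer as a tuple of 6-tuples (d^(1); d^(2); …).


Barcode: M ≅ I[1,1], I[1,2], I[1,5], I[5,5], I[6,6]^4. HN layers by μ_θ (5 steps, strictly decreasing):
  μ^(1)=20; μ^(2)=47/3; μ^(3)=7; μ^(4)=-19; μ^(5)=-32

((0, 0, 0, 0, 0, 4); (0, 0, 1, 1, 1, 0); (0, 0, 0, 0, 1, 0); (0, 2, 0, 0, 0, 0); (3, 0, 0, 0, 0, 0))


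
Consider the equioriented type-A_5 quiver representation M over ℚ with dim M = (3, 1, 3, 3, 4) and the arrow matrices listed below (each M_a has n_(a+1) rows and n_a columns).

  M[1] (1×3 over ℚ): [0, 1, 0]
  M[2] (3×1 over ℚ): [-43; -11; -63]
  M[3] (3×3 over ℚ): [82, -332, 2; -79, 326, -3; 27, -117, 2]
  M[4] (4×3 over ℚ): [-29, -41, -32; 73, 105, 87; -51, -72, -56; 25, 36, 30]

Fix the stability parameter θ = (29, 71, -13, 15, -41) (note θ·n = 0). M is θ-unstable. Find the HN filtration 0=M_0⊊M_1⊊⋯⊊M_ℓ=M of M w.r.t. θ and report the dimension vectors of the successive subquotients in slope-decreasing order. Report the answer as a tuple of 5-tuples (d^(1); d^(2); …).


Via rank(M_{q-1}∘⋯∘M_p): M ≅ I[1,1]^2, I[1,3], I[3,5]^2, I[4,5], I[5,5].
μ_θ-semistable layers: μ^(1)=29; μ^(2)=-13; μ^(3)=-41

((3, 1, 1, 0, 0); (0, 0, 2, 3, 3); (0, 0, 0, 0, 1))


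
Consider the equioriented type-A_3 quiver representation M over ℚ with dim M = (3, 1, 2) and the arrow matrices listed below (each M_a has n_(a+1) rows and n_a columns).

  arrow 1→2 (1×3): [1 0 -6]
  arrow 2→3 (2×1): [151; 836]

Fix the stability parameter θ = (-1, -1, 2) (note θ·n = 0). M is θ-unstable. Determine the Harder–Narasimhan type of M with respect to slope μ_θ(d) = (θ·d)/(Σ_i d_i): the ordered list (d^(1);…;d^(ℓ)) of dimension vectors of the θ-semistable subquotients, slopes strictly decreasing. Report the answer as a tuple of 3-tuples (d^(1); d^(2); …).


Barcode: M ≅ I[1,1]^2, I[1,3], I[3,3]. HN layers by μ_θ (2 steps, strictly decreasing):
  μ^(1)=2; μ^(2)=-1

((0, 0, 2); (3, 1, 0))


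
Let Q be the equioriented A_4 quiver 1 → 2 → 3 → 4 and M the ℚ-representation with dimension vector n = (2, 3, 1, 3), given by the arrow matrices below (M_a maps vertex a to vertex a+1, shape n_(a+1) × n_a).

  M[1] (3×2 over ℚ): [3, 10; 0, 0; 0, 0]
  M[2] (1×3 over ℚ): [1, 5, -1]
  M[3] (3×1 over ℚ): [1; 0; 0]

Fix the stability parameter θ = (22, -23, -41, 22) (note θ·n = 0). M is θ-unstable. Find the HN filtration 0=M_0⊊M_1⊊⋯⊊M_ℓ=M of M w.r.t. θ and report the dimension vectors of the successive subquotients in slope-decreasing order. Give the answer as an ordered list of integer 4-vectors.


Interval decomposition of M: I[1,1], I[1,4], I[2,2]^2, I[4,4]^2.
HN type (ℓ=3): μ^(1)=22; μ^(2)=-14; μ^(3)=-23

((1, 0, 0, 3); (1, 1, 1, 0); (0, 2, 0, 0))
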